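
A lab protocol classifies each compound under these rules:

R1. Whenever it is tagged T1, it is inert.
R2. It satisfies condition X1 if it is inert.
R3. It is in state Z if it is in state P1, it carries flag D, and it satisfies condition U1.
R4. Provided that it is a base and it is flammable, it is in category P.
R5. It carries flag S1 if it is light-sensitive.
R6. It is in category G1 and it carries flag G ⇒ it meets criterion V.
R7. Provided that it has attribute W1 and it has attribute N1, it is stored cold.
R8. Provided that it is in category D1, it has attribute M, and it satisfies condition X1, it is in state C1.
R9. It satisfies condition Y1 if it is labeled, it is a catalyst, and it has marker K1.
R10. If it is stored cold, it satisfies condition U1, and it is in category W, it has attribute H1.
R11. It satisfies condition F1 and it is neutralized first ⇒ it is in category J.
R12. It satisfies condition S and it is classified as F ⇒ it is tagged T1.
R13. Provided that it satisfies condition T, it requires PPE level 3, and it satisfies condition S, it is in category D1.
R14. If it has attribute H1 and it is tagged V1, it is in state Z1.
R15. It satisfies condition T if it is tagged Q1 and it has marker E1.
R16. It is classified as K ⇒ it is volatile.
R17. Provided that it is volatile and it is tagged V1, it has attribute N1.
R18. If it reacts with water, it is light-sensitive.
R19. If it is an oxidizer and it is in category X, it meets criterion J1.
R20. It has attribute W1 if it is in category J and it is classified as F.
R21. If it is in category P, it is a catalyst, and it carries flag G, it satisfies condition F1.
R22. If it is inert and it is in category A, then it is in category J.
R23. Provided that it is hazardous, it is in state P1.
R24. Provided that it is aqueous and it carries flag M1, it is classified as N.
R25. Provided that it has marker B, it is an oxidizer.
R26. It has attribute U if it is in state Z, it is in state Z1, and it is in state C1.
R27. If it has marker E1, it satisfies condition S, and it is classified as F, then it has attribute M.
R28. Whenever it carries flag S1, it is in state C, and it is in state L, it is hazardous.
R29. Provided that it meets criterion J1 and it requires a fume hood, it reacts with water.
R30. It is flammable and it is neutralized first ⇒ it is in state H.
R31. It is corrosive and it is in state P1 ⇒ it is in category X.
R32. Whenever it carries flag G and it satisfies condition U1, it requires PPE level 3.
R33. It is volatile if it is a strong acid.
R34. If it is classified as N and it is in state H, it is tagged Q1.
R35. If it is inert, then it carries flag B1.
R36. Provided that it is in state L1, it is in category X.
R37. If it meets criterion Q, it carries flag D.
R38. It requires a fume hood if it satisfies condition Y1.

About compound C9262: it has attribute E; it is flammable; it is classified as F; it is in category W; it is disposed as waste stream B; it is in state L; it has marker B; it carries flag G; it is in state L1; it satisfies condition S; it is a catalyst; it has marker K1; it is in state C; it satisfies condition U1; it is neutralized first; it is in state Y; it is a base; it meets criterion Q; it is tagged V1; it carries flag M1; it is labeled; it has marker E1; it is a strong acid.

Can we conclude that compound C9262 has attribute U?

No

Forward chaining from the given facts derives: is in category P, satisfies condition Y1, is tagged T1, satisfies condition F1, is an oxidizer, has attribute M, is in state H, requires PPE level 3, is volatile, is in category X, carries flag D, requires a fume hood, is inert, satisfies condition X1, is in category J, has attribute N1, meets criterion J1, has attribute W1, reacts with water, carries flag B1, is stored cold, has attribute H1, is in state Z1, is light-sensitive, carries flag S1, is hazardous, is in state P1, is in state Z.
The only rule concluding "it has attribute U" is R26, which needs "it is in state C1"; that is never established.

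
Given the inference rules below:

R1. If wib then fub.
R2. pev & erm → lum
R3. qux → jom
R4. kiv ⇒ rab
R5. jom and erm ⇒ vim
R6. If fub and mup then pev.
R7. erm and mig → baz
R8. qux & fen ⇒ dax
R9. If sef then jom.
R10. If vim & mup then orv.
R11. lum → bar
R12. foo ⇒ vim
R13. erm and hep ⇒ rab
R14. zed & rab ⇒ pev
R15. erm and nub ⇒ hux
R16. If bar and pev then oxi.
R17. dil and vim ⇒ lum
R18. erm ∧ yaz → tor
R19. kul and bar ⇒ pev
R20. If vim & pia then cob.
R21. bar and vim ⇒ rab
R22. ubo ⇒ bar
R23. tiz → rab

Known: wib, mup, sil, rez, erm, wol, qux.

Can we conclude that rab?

Yes

fub  (by R1: wib)
jom  (by R3: qux)
vim  (by R5: jom, erm)
pev  (by R6: fub, mup)
lum  (by R2: pev, erm)
bar  (by R11: lum)
rab  (by R21: bar, vim)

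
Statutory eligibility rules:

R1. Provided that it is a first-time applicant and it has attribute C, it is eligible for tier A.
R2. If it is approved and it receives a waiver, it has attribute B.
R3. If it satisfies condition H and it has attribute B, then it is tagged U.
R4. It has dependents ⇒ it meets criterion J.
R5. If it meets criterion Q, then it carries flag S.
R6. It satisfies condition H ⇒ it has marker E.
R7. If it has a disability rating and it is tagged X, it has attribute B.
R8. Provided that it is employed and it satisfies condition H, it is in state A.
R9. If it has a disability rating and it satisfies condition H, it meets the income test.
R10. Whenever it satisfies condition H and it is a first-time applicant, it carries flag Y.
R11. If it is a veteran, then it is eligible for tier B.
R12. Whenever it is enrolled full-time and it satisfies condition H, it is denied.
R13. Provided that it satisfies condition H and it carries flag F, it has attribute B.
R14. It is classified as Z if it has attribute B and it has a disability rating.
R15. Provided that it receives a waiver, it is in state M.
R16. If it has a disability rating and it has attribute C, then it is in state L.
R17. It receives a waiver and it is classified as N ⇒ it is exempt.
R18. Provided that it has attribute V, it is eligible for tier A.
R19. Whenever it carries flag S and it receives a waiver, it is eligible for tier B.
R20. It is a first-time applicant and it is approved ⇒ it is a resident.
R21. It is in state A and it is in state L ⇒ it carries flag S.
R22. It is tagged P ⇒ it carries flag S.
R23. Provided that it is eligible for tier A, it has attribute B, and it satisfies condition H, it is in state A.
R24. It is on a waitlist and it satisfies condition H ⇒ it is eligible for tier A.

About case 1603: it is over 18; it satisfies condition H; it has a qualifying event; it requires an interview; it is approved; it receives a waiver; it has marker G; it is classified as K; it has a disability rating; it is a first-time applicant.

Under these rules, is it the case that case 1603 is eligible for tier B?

No

Forward chaining from the given facts derives: has attribute B, is tagged U, has marker E, meets the income test, carries flag Y, is classified as Z, is in state M, is a resident.
Rules concluding "it is eligible for tier B": R11 needs "it is a veteran"; R19 needs "it carries flag S" — none of these are established.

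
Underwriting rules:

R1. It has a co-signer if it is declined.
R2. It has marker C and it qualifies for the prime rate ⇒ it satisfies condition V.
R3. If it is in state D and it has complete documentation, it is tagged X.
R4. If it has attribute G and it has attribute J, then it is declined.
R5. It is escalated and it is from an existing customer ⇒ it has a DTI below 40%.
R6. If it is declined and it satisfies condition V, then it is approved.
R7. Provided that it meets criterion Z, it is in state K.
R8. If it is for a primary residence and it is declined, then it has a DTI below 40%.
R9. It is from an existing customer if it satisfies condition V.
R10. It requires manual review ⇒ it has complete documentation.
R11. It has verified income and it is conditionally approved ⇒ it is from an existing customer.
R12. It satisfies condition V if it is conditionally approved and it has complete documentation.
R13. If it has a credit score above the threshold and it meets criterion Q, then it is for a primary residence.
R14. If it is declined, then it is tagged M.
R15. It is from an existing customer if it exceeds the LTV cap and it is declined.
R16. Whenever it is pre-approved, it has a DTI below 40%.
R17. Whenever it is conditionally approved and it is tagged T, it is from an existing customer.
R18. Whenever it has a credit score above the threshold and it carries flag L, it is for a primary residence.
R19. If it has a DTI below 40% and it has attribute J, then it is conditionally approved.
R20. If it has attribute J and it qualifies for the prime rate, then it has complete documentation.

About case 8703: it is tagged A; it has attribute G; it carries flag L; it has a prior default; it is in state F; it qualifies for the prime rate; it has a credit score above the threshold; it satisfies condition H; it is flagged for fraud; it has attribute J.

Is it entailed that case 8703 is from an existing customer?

Yes

By R4 (it has attribute G, it has attribute J): it is declined.
By R18 (it has a credit score above the threshold, it carries flag L): it is for a primary residence.
By R20 (it has attribute J, it qualifies for the prime rate): it has complete documentation.
By R8 (it is for a primary residence, it is declined): it has a DTI below 40%.
By R19 (it has a DTI below 40%, it has attribute J): it is conditionally approved.
By R12 (it is conditionally approved, it has complete documentation): it satisfies condition V.
By R9 (it satisfies condition V): it is from an existing customer.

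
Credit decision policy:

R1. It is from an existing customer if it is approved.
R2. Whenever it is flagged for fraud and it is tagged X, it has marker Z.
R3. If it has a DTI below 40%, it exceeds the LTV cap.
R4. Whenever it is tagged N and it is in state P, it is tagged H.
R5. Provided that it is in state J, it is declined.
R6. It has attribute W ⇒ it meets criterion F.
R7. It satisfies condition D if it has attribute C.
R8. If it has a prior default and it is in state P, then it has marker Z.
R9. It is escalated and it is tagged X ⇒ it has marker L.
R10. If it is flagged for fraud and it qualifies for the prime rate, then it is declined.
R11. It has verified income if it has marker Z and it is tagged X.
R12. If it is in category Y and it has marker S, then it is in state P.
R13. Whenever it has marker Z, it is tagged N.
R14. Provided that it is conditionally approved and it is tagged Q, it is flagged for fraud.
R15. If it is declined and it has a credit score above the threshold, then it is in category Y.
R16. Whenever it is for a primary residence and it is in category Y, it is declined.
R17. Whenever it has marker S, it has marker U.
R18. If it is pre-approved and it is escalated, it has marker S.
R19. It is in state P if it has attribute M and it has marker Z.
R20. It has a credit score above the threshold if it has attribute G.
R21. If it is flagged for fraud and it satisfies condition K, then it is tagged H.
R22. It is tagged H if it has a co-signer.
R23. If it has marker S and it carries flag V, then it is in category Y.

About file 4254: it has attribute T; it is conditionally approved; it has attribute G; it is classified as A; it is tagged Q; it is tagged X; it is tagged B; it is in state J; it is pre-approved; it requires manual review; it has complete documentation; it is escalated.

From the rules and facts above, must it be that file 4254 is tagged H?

Yes

By R5 (it is in state J): it is declined.
By R14 (it is conditionally approved, it is tagged Q): it is flagged for fraud.
By R18 (it is pre-approved, it is escalated): it has marker S.
By R20 (it has attribute G): it has a credit score above the threshold.
By R2 (it is flagged for fraud, it is tagged X): it has marker Z.
By R13 (it has marker Z): it is tagged N.
By R15 (it is declined, it has a credit score above the threshold): it is in category Y.
By R12 (it is in category Y, it has marker S): it is in state P.
By R4 (it is tagged N, it is in state P): it is tagged H.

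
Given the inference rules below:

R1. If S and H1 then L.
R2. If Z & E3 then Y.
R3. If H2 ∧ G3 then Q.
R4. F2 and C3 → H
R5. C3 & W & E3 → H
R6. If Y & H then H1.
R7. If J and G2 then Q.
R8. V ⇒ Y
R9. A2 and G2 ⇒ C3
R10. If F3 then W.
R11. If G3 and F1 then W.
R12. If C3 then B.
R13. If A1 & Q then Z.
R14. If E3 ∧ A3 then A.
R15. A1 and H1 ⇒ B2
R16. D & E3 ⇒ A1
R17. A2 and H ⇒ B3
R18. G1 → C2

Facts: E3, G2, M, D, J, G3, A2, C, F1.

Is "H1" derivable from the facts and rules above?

Q  (by R7: J, G2)
C3  (by R9: A2, G2)
W  (by R11: G3, F1)
A1  (by R16: D, E3)
H  (by R5: C3, W, E3)
Z  (by R13: A1, Q)
Y  (by R2: Z, E3)
H1  (by R6: Y, H)

Yes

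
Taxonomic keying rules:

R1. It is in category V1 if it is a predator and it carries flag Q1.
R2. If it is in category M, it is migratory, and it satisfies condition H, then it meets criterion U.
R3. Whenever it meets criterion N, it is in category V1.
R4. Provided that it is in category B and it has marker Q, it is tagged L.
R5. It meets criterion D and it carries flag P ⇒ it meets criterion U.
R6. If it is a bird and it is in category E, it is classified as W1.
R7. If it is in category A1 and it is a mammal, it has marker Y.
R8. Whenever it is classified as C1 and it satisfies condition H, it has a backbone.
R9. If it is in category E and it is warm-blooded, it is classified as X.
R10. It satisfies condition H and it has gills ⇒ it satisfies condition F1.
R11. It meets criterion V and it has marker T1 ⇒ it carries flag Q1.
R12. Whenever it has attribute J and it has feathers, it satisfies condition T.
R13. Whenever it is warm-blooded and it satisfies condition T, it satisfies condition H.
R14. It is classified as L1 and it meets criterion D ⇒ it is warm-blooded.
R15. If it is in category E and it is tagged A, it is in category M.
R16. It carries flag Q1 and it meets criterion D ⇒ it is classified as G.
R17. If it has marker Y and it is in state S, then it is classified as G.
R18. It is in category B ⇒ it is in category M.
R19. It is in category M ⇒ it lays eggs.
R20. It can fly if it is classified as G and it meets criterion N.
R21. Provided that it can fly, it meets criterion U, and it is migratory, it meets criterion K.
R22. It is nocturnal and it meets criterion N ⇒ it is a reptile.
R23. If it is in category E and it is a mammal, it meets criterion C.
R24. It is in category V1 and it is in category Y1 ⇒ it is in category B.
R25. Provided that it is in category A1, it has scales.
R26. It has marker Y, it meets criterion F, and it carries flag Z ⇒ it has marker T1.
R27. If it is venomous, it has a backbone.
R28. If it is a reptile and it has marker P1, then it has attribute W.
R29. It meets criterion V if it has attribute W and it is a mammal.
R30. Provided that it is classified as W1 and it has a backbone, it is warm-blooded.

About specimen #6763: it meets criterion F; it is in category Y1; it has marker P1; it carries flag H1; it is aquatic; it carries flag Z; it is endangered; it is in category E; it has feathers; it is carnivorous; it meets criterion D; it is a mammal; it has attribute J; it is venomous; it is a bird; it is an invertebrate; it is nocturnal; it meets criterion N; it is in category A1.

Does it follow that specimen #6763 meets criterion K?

No

Forward chaining from the given facts derives: is in category V1, is classified as W1, has marker Y, satisfies condition T, is a reptile, meets criterion C, is in category B, has scales, has marker T1, has a backbone, has attribute W, meets criterion V, is warm-blooded, is classified as X, carries flag Q1, satisfies condition H, is classified as G, is in category M, lays eggs, can fly.
The only rule concluding "it meets criterion K" is R21, which needs "it meets criterion U"; that is never established.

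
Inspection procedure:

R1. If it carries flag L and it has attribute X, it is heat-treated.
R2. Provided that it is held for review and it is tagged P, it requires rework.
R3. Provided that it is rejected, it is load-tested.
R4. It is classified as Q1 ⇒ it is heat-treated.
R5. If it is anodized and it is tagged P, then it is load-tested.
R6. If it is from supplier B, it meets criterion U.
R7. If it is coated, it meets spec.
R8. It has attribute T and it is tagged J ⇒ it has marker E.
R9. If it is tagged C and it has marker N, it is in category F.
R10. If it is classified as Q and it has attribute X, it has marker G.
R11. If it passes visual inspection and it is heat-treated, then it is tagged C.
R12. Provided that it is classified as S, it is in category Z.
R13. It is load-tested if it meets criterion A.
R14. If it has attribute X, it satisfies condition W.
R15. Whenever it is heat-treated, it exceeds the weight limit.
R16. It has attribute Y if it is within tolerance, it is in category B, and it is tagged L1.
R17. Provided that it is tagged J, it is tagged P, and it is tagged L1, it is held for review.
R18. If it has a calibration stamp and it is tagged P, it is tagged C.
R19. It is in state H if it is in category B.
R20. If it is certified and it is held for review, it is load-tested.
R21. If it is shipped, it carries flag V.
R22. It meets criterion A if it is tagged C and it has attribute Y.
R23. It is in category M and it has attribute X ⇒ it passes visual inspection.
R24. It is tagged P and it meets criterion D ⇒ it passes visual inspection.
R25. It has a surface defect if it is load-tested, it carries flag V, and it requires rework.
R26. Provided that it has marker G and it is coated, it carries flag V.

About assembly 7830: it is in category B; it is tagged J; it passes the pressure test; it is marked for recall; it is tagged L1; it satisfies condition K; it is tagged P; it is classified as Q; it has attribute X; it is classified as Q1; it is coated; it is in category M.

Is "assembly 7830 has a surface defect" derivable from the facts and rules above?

Forward chaining from the given facts derives: is heat-treated, meets spec, has marker G, satisfies condition W, exceeds the weight limit, is held for review, is in state H, passes visual inspection, carries flag V, requires rework, is tagged C.
The only rule concluding "it has a surface defect" is R25, which needs "it is load-tested"; that is never established.

No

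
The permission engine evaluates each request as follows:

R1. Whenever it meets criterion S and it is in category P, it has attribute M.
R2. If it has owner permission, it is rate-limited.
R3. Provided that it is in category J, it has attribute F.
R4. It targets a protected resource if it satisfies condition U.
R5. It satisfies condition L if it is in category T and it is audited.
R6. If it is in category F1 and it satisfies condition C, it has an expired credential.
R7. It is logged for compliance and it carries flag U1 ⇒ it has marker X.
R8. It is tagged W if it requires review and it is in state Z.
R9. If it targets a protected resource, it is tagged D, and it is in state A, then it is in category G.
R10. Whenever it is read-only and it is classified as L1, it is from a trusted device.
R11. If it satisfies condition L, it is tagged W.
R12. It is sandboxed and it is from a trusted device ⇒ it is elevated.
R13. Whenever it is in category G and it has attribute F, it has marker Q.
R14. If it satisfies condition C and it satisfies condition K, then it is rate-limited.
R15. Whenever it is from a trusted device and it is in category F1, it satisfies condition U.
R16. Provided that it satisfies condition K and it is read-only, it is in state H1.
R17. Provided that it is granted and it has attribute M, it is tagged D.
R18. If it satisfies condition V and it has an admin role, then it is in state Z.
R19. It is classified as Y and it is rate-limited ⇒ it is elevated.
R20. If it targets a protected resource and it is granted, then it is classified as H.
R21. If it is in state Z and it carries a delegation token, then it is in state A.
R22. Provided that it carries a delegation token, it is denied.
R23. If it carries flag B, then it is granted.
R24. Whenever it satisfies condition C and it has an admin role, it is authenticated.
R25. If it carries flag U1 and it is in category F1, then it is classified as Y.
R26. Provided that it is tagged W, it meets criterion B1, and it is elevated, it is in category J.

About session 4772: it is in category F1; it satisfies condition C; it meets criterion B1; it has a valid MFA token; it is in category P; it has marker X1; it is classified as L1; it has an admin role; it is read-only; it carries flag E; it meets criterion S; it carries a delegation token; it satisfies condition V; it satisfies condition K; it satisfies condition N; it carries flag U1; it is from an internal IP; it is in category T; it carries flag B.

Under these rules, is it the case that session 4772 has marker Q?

No

Forward chaining from the given facts derives: has attribute M, has an expired credential, is from a trusted device, is rate-limited, satisfies condition U, is in state H1, is in state Z, is in state A, is denied, is granted, is authenticated, is classified as Y, targets a protected resource, is tagged D, is elevated, is classified as H, is in category G.
The only rule concluding "it has marker Q" is R13, which needs "it has attribute F"; that is never established.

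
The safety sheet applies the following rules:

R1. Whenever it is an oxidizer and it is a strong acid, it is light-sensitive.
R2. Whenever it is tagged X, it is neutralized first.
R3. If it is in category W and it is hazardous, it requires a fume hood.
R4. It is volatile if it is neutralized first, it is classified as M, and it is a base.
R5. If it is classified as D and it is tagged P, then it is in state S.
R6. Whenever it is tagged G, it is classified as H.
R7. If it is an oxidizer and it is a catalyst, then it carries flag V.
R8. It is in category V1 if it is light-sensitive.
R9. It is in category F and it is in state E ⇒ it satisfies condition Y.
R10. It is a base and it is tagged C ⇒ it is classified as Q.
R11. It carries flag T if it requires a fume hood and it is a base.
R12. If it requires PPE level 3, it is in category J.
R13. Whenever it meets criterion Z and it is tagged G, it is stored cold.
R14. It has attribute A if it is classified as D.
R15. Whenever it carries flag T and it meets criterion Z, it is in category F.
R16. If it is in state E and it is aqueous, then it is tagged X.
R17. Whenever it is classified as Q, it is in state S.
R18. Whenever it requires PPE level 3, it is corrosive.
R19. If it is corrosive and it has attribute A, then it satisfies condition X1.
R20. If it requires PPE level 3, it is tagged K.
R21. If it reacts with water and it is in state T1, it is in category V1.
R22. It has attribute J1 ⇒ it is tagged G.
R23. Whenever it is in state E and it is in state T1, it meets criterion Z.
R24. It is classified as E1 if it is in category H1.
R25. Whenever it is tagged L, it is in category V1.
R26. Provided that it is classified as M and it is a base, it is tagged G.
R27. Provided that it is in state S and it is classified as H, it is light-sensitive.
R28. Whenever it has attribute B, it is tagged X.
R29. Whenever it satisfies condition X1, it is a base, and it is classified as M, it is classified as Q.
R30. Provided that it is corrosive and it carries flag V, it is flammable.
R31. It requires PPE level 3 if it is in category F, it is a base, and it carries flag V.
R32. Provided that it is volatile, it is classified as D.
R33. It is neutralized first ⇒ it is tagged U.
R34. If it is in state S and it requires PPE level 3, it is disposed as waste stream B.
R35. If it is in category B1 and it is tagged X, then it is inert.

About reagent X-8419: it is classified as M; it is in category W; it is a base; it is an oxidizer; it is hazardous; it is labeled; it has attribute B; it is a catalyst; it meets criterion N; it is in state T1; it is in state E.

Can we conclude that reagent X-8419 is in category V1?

By R3 (it is in category W, it is hazardous): it requires a fume hood.
By R7 (it is an oxidizer, it is a catalyst): it carries flag V.
By R11 (it requires a fume hood, it is a base): it carries flag T.
By R23 (it is in state E, it is in state T1): it meets criterion Z.
By R26 (it is classified as M, it is a base): it is tagged G.
By R28 (it has attribute B): it is tagged X.
By R2 (it is tagged X): it is neutralized first.
By R4 (it is neutralized first, it is classified as M, it is a base): it is volatile.
By R6 (it is tagged G): it is classified as H.
By R15 (it carries flag T, it meets criterion Z): it is in category F.
By R31 (it is in category F, it is a base, it carries flag V): it requires PPE level 3.
By R32 (it is volatile): it is classified as D.
By R14 (it is classified as D): it has attribute A.
By R18 (it requires PPE level 3): it is corrosive.
By R19 (it is corrosive, it has attribute A): it satisfies condition X1.
By R29 (it satisfies condition X1, it is a base, it is classified as M): it is classified as Q.
By R17 (it is classified as Q): it is in state S.
By R27 (it is in state S, it is classified as H): it is light-sensitive.
By R8 (it is light-sensitive): it is in category V1.

Yes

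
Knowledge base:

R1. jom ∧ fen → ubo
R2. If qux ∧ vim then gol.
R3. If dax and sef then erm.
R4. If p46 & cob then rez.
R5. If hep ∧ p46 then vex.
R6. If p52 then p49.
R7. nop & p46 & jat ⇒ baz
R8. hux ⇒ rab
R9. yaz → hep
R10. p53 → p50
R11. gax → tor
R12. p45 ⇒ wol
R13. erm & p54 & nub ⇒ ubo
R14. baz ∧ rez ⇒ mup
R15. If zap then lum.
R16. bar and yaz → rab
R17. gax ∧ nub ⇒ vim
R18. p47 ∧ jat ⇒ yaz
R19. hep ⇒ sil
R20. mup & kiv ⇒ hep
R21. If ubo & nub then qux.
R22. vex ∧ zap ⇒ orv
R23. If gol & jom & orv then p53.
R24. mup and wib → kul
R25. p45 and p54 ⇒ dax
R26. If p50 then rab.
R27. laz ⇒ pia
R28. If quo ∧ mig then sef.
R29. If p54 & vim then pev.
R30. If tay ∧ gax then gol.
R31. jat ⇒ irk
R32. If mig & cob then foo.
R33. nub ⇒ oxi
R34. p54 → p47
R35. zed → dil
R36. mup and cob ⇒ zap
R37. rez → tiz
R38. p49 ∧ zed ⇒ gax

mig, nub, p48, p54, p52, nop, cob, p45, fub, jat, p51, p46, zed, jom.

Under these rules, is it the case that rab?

No

Forward chaining from the given facts derives: rez, p49, baz, wol, mup, dax, irk, foo, oxi, p47, dil, zap, tiz, gax, tor, lum, vim, yaz, pev, hep, sil, vex, orv.
Rules concluding rab: R8 needs hux; R16 needs bar; R26 needs p50 — none of these are established.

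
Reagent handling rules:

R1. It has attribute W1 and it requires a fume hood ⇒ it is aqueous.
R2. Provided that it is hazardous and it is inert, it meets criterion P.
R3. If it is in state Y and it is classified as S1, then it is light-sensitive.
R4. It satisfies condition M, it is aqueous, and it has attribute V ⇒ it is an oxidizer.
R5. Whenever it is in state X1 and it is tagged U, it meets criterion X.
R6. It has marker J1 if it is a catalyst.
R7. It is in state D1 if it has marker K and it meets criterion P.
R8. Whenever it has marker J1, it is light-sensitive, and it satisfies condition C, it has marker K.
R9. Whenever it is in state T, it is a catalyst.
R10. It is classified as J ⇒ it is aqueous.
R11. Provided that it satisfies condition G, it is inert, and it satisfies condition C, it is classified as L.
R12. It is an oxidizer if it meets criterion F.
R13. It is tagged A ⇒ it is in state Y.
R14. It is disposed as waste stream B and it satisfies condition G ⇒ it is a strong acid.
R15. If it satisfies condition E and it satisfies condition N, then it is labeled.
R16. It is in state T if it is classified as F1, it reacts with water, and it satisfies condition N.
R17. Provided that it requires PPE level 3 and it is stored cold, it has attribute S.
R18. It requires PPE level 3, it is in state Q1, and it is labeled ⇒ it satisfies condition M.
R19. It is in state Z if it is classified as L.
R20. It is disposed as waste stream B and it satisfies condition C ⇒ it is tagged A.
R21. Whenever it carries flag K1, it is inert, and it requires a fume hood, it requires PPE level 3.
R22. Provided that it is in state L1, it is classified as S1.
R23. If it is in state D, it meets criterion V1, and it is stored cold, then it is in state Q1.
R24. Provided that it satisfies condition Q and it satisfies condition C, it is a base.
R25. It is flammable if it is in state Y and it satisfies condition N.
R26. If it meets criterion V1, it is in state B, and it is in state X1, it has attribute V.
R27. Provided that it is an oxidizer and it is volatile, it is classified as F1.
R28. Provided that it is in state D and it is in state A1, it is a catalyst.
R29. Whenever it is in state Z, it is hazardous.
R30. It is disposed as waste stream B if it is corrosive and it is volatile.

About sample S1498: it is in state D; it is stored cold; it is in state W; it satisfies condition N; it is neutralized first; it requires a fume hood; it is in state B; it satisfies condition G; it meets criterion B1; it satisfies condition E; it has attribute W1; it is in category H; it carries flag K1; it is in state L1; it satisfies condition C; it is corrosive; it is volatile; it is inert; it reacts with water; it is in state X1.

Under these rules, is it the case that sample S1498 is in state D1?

No

Forward chaining from the given facts derives: is aqueous, is classified as L, is labeled, is in state Z, requires PPE level 3, is classified as S1, is hazardous, is disposed as waste stream B, meets criterion P, is a strong acid, has attribute S, is tagged A, is in state Y, is flammable, is light-sensitive.
The only rule concluding "it is in state D1" is R7, which needs "it has marker K"; that is never established.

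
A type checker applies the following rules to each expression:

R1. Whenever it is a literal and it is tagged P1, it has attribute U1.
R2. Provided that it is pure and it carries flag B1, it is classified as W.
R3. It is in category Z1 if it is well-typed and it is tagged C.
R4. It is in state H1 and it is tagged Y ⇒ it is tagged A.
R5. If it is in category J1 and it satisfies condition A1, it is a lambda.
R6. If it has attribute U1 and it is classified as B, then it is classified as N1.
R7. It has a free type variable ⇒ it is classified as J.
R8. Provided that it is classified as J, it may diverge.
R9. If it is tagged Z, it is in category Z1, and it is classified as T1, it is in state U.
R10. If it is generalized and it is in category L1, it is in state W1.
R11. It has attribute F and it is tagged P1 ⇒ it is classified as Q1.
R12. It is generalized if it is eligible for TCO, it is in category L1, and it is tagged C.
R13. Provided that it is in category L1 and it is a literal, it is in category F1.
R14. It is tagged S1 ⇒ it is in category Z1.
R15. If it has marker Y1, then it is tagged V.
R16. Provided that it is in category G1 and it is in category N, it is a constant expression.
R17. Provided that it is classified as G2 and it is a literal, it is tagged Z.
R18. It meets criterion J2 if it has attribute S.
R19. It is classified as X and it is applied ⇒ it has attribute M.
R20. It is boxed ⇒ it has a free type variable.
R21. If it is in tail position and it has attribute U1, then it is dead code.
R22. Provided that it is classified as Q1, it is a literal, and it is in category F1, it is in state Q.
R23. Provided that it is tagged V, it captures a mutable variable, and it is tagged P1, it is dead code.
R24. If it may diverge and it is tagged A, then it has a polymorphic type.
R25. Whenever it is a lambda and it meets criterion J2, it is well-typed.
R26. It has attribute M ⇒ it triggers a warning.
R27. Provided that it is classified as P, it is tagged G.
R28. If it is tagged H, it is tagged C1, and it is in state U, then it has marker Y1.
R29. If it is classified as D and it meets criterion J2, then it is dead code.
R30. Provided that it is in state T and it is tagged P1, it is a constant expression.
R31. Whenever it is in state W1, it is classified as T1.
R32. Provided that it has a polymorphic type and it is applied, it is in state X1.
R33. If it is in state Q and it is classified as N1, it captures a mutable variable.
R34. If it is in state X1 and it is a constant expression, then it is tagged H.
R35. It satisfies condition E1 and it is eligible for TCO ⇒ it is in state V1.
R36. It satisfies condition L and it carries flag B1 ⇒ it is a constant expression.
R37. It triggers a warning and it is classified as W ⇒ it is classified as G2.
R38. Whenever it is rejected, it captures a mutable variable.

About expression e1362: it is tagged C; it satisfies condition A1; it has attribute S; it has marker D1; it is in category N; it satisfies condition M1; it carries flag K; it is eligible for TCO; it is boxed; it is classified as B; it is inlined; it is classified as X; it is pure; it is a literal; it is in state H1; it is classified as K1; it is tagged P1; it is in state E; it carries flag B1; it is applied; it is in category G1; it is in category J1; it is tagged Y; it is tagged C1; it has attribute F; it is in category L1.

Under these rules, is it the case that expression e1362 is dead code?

Yes

By R1 (it is a literal, it is tagged P1): it has attribute U1.
By R2 (it is pure, it carries flag B1): it is classified as W.
By R4 (it is in state H1, it is tagged Y): it is tagged A.
By R5 (it is in category J1, it satisfies condition A1): it is a lambda.
By R6 (it has attribute U1, it is classified as B): it is classified as N1.
By R11 (it has attribute F, it is tagged P1): it is classified as Q1.
By R12 (it is eligible for TCO, it is in category L1, it is tagged C): it is generalized.
By R13 (it is in category L1, it is a literal): it is in category F1.
By R16 (it is in category G1, it is in category N): it is a constant expression.
By R18 (it has attribute S): it meets criterion J2.
By R19 (it is classified as X, it is applied): it has attribute M.
By R20 (it is boxed): it has a free type variable.
By R22 (it is classified as Q1, it is a literal, it is in category F1): it is in state Q.
By R25 (it is a lambda, it meets criterion J2): it is well-typed.
By R26 (it has attribute M): it triggers a warning.
By R33 (it is in state Q, it is classified as N1): it captures a mutable variable.
By R37 (it triggers a warning, it is classified as W): it is classified as G2.
By R3 (it is well-typed, it is tagged C): it is in category Z1.
By R7 (it has a free type variable): it is classified as J.
By R8 (it is classified as J): it may diverge.
By R10 (it is generalized, it is in category L1): it is in state W1.
By R17 (it is classified as G2, it is a literal): it is tagged Z.
By R24 (it may diverge, it is tagged A): it has a polymorphic type.
By R31 (it is in state W1): it is classified as T1.
By R32 (it has a polymorphic type, it is applied): it is in state X1.
By R34 (it is in state X1, it is a constant expression): it is tagged H.
By R9 (it is tagged Z, it is in category Z1, it is classified as T1): it is in state U.
By R28 (it is tagged H, it is tagged C1, it is in state U): it has marker Y1.
By R15 (it has marker Y1): it is tagged V.
By R23 (it is tagged V, it captures a mutable variable, it is tagged P1): it is dead code.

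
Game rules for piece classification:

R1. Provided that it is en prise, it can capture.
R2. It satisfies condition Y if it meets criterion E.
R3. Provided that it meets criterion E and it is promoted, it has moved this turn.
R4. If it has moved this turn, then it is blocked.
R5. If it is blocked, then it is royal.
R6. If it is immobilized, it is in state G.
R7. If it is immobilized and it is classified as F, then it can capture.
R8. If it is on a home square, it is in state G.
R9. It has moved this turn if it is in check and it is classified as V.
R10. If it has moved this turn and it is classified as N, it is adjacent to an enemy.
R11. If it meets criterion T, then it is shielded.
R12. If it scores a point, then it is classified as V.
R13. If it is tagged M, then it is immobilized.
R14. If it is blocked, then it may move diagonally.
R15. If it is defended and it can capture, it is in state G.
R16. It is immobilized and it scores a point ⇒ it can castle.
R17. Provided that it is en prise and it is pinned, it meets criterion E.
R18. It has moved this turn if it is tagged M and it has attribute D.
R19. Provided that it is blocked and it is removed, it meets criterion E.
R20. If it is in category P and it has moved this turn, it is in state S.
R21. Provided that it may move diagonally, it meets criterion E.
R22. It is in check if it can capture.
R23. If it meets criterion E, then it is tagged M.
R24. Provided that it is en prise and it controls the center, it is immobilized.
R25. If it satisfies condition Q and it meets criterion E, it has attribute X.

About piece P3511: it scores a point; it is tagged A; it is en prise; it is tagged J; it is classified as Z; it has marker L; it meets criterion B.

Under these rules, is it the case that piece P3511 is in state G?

Yes

By R1 (it is en prise): it can capture.
By R12 (it scores a point): it is classified as V.
By R22 (it can capture): it is in check.
By R9 (it is in check, it is classified as V): it has moved this turn.
By R4 (it has moved this turn): it is blocked.
By R14 (it is blocked): it may move diagonally.
By R21 (it may move diagonally): it meets criterion E.
By R23 (it meets criterion E): it is tagged M.
By R13 (it is tagged M): it is immobilized.
By R6 (it is immobilized): it is in state G.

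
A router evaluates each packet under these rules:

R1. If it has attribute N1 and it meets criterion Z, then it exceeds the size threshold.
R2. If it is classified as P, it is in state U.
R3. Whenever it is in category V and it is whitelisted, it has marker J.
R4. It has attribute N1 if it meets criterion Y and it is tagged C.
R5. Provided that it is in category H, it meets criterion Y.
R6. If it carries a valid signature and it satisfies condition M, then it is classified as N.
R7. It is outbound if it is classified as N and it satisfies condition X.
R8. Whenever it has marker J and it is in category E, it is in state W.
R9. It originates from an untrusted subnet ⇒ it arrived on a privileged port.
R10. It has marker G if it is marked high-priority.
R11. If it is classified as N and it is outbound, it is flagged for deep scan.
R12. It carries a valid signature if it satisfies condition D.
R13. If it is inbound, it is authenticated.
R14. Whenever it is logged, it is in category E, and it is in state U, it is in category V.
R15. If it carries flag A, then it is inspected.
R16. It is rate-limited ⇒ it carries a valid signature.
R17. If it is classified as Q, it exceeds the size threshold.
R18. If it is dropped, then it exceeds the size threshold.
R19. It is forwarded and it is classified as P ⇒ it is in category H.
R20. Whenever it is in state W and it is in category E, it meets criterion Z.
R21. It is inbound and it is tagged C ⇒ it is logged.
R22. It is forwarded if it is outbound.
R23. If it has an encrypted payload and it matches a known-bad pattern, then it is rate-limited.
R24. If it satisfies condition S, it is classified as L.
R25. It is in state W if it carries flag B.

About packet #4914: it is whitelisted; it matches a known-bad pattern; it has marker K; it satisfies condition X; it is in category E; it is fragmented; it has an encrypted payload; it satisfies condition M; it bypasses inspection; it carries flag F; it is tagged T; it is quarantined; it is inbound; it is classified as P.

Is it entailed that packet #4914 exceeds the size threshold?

No

Forward chaining from the given facts derives: is in state U, is authenticated, is rate-limited, carries a valid signature, is classified as N, is outbound, is flagged for deep scan, is forwarded, is in category H, meets criterion Y.
Rules concluding "it exceeds the size threshold": R1 needs "it has attribute N1"; R17 needs "it is classified as Q"; R18 needs "it is dropped" — none of these are established.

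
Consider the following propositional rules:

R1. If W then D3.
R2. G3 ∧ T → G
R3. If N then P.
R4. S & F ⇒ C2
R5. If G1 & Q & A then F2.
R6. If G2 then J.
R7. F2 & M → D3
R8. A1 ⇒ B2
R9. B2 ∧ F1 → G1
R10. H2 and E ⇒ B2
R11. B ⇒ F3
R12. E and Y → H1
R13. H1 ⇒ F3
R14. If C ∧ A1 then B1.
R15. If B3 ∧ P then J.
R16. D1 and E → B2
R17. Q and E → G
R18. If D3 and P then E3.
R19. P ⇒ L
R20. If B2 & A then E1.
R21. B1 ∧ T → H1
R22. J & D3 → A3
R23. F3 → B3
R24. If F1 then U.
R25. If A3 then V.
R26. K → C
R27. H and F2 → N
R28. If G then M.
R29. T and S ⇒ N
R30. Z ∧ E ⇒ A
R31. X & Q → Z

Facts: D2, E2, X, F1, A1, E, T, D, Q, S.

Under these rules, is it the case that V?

Forward chaining from the given facts derives: B2, G1, G, U, M, N, Z, P, L, A, F2, D3, E3, E1.
The only rule concluding V is R25, which needs A3; that is never established.

No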